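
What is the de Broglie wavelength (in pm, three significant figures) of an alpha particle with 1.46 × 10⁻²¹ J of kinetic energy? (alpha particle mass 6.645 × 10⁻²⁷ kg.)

p = √(2mKE) = √(2 × 6.645 × 10⁻²⁷ × 1.460 × 10⁻²¹) = 4.405 × 10⁻²⁴ kg·m/s.
λ = h/p = 6.626 × 10⁻³⁴ / 4.405 × 10⁻²⁴ = 1.50 × 10⁻¹⁰ m = 150 pm.

λ = 150 pm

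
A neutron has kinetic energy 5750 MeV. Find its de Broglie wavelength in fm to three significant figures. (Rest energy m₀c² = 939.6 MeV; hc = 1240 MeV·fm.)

λ = 0.187 fm

Total energy E = KE + m₀c² = 5750 + 939.6 = 6689.6 MeV.
(pc)² = E² − (m₀c²)² = (6689.6)² − (939.6)² = 4.387 × 10⁷ MeV², so pc = 6623 MeV.
λ = hc/(pc) = 1240 MeV·fm / 6623 MeV = 0.187 fm.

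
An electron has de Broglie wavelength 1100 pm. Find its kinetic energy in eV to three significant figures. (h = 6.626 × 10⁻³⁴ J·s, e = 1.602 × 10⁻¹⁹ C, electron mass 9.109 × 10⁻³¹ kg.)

KE = 1.24 eV

p = h/λ = 6.626 × 10⁻³⁴ / 1.100 × 10⁻⁹ = 6.024 × 10⁻²⁵ kg·m/s.
KE = p²/(2m) = (6.024 × 10⁻²⁵)² / (2 × 9.109 × 10⁻³¹) = 1.992 × 10⁻¹⁹ J = 1.24 eV.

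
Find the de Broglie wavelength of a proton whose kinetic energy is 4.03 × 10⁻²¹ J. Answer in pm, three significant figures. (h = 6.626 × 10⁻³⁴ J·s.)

λ = 180 pm

p = √(2mKE) = √(2 × 1.673 × 10⁻²⁷ × 4.030 × 10⁻²¹) = 3.672 × 10⁻²⁴ kg·m/s.
λ = h/p = 6.626 × 10⁻³⁴ / 3.672 × 10⁻²⁴ = 1.80 × 10⁻¹⁰ m = 180 pm.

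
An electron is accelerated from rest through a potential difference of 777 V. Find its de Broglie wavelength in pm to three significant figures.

KE = eV = 1.602 × 10⁻¹⁹ × 777.0 = 1.245 × 10⁻¹⁶ J.
p = √(2mKE) = √(2 × 9.109 × 10⁻³¹ × 1.245 × 10⁻¹⁶) = 1.506 × 10⁻²³ kg·m/s.
λ = h/p = 6.626 × 10⁻³⁴ / 1.506 × 10⁻²³ = 4.40 × 10⁻¹¹ m = 44.0 pm.

λ = 44.0 pm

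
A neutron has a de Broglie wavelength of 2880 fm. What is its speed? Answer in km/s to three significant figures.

v = 137 km/s

p = h/λ = 6.626 × 10⁻³⁴ / 2.880 × 10⁻¹² = 2.301 × 10⁻²² kg·m/s.
v = p/m = 2.301 × 10⁻²² / 1.675 × 10⁻²⁷ = 1.37 × 10⁵ m/s = 137 km/s.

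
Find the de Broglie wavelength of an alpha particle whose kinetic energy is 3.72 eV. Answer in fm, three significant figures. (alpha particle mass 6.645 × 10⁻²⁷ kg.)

KE = 3.72 eV = 5.959 × 10⁻¹⁹ J.
p = √(2mKE) = √(2 × 6.645 × 10⁻²⁷ × 5.959 × 10⁻¹⁹) = 8.899 × 10⁻²³ kg·m/s.
λ = h/p = 6.626 × 10⁻³⁴ / 8.899 × 10⁻²³ = 7.45 × 10⁻¹² m = 7450 fm.

λ = 7450 fm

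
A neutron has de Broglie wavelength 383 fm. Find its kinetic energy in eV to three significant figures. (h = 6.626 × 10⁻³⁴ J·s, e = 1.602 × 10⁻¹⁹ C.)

p = h/λ = 6.626 × 10⁻³⁴ / 3.830 × 10⁻¹³ = 1.730 × 10⁻²¹ kg·m/s.
KE = p²/(2m) = (1.730 × 10⁻²¹)² / (2 × 1.675 × 10⁻²⁷) = 8.934 × 10⁻¹⁶ J = 5580 eV.

KE = 5580 eV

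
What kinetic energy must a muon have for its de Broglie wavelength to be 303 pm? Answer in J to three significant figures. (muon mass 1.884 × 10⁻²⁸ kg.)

KE = 1.27 × 10⁻²⁰ J

p = h/λ = 6.626 × 10⁻³⁴ / 3.030 × 10⁻¹⁰ = 2.187 × 10⁻²⁴ kg·m/s.
KE = p²/(2m) = (2.187 × 10⁻²⁴)² / (2 × 1.884 × 10⁻²⁸) = 1.269 × 10⁻²⁰ J = 1.27 × 10⁻²⁰ J.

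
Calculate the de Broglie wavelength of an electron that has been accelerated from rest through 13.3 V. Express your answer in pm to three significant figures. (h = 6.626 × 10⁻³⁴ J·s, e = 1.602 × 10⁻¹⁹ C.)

KE = eV = 1.602 × 10⁻¹⁹ × 13.30 = 2.131 × 10⁻¹⁸ J.
p = √(2mKE) = √(2 × 9.109 × 10⁻³¹ × 2.131 × 10⁻¹⁸) = 1.970 × 10⁻²⁴ kg·m/s.
λ = h/p = 6.626 × 10⁻³⁴ / 1.970 × 10⁻²⁴ = 3.36 × 10⁻¹⁰ m = 336 pm.

λ = 336 pm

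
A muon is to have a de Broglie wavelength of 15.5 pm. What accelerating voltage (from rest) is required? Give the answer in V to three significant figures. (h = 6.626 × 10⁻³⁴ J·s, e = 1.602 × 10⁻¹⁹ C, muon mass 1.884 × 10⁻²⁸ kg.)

p = h/λ = 6.626 × 10⁻³⁴ / 1.550 × 10⁻¹¹ = 4.275 × 10⁻²³ kg·m/s.
KE = p²/(2m) = 4.850 × 10⁻¹⁸ J.
V = KE/e = 4.850 × 10⁻¹⁸ / (1.602 × 10⁻¹⁹) = 30.3 V.

V = 30.3 V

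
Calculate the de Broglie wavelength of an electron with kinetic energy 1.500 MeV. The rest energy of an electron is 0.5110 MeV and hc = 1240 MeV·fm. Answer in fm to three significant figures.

Total energy E = KE + m₀c² = 1.500 + 0.5110 = 2.0110 MeV.
(pc)² = E² − (m₀c²)² = (2.0110)² − (0.5110)² = 3.783 MeV², so pc = 1.945 MeV.
λ = hc/(pc) = 1240 MeV·fm / 1.945 MeV = 638 fm.

λ = 638 fm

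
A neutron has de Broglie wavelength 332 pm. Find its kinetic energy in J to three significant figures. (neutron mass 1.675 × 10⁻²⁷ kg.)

p = h/λ = 6.626 × 10⁻³⁴ / 3.320 × 10⁻¹⁰ = 1.996 × 10⁻²⁴ kg·m/s.
KE = p²/(2m) = (1.996 × 10⁻²⁴)² / (2 × 1.675 × 10⁻²⁷) = 1.189 × 10⁻²¹ J = 1.19 × 10⁻²¹ J.

KE = 1.19 × 10⁻²¹ J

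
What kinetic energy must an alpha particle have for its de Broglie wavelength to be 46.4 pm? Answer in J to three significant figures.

p = h/λ = 6.626 × 10⁻³⁴ / 4.640 × 10⁻¹¹ = 1.428 × 10⁻²³ kg·m/s.
KE = p²/(2m) = (1.428 × 10⁻²³)² / (2 × 6.645 × 10⁻²⁷) = 1.534 × 10⁻²⁰ J = 1.53 × 10⁻²⁰ J.

KE = 1.53 × 10⁻²⁰ J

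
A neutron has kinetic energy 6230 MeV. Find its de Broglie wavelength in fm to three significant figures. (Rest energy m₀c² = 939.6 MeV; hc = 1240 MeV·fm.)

Total energy E = KE + m₀c² = 6230 + 939.6 = 7169.6 MeV.
(pc)² = E² − (m₀c²)² = (7169.6)² − (939.6)² = 5.052 × 10⁷ MeV², so pc = 7108 MeV.
λ = hc/(pc) = 1240 MeV·fm / 7108 MeV = 0.174 fm.

λ = 0.174 fm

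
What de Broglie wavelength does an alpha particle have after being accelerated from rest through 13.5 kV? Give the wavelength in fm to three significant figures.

λ = 87.4 fm

KE = 2eV = 2 × 1.602 × 10⁻¹⁹ × 1.350 × 10⁴ = 4.325 × 10⁻¹⁵ J.
p = √(2mKE) = √(2 × 6.645 × 10⁻²⁷ × 4.325 × 10⁻¹⁵) = 7.582 × 10⁻²¹ kg·m/s.
λ = h/p = 6.626 × 10⁻³⁴ / 7.582 × 10⁻²¹ = 8.74 × 10⁻¹⁴ m = 87.4 fm.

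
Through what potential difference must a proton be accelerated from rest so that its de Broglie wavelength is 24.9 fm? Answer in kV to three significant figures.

V = 1320 kV

p = h/λ = 6.626 × 10⁻³⁴ / 2.490 × 10⁻¹⁴ = 2.661 × 10⁻²⁰ kg·m/s.
KE = p²/(2m) = 2.116 × 10⁻¹³ J.
V = KE/e = 2.116 × 10⁻¹³ / (1.602 × 10⁻¹⁹) = 1320 kV.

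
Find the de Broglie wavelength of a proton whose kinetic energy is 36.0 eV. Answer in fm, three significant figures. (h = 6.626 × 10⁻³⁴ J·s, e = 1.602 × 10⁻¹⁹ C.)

KE = 36.0 eV = 5.767 × 10⁻¹⁸ J.
p = √(2mKE) = √(2 × 1.673 × 10⁻²⁷ × 5.767 × 10⁻¹⁸) = 1.389 × 10⁻²² kg·m/s.
λ = h/p = 6.626 × 10⁻³⁴ / 1.389 × 10⁻²² = 4.77 × 10⁻¹² m = 4770 fm.

λ = 4770 fm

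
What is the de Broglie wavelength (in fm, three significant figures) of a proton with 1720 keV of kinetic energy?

λ = 21.8 fm

KE = 1720 keV = 2.755 × 10⁻¹³ J.
p = √(2mKE) = √(2 × 1.673 × 10⁻²⁷ × 2.755 × 10⁻¹³) = 3.036 × 10⁻²⁰ kg·m/s.
λ = h/p = 6.626 × 10⁻³⁴ / 3.036 × 10⁻²⁰ = 2.18 × 10⁻¹⁴ m = 21.8 fm.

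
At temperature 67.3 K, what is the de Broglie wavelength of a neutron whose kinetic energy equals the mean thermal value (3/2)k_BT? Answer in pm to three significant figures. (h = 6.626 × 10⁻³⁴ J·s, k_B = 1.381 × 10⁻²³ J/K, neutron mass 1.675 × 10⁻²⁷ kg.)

KE = (3/2)k_BT = 1.5 × 1.381 × 10⁻²³ × 67.3 = 1.394 × 10⁻²¹ J.
p = √(2mKE) = √(2 × 1.675 × 10⁻²⁷ × 1.394 × 10⁻²¹) = 2.161 × 10⁻²⁴ kg·m/s.
λ = h/p = 3.07 × 10⁻¹⁰ m = 307 pm.

λ = 307 pm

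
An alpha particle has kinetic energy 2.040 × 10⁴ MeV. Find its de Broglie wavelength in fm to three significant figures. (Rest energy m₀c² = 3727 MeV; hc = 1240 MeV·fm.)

λ = 0.0520 fm

Total energy E = KE + m₀c² = 2.040 × 10⁴ + 3727 = 24127 MeV.
(pc)² = E² − (m₀c²)² = (24127)² − (3727)² = 5.682 × 10⁸ MeV², so pc = 2.384 × 10⁴ MeV.
λ = hc/(pc) = 1240 MeV·fm / 2.384 × 10⁴ MeV = 0.0520 fm.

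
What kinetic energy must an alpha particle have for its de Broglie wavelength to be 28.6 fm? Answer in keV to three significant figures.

p = h/λ = 6.626 × 10⁻³⁴ / 2.860 × 10⁻¹⁴ = 2.317 × 10⁻²⁰ kg·m/s.
KE = p²/(2m) = (2.317 × 10⁻²⁰)² / (2 × 6.645 × 10⁻²⁷) = 4.039 × 10⁻¹⁴ J = 252 keV.

KE = 252 keV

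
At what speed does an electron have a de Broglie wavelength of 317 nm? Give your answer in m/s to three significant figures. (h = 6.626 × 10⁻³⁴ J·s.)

v = 2290 m/s

p = h/λ = 6.626 × 10⁻³⁴ / 3.170 × 10⁻⁷ = 2.090 × 10⁻²⁷ kg·m/s.
v = p/m = 2.090 × 10⁻²⁷ / 9.109 × 10⁻³¹ = 2.29 × 10³ m/s = 2290 m/s.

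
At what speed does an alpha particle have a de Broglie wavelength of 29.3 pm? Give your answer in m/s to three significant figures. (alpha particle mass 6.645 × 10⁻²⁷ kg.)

v = 3400 m/s

p = h/λ = 6.626 × 10⁻³⁴ / 2.930 × 10⁻¹¹ = 2.261 × 10⁻²³ kg·m/s.
v = p/m = 2.261 × 10⁻²³ / 6.645 × 10⁻²⁷ = 3.40 × 10³ m/s = 3400 m/s.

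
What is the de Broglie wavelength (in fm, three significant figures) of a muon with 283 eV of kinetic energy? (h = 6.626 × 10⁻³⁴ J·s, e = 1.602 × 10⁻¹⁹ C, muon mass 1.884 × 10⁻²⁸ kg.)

λ = 5070 fm

KE = 283 eV = 4.534 × 10⁻¹⁷ J.
p = √(2mKE) = √(2 × 1.884 × 10⁻²⁸ × 4.534 × 10⁻¹⁷) = 1.307 × 10⁻²² kg·m/s.
λ = h/p = 6.626 × 10⁻³⁴ / 1.307 × 10⁻²² = 5.07 × 10⁻¹² m = 5070 fm.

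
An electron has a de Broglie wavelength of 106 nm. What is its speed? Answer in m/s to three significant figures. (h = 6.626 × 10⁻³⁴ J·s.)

p = h/λ = 6.626 × 10⁻³⁴ / 1.060 × 10⁻⁷ = 6.251 × 10⁻²⁷ kg·m/s.
v = p/m = 6.251 × 10⁻²⁷ / 9.109 × 10⁻³¹ = 6.86 × 10³ m/s = 6860 m/s.

v = 6860 m/s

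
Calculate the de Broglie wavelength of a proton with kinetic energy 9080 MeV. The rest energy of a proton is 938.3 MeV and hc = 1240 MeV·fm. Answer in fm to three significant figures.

λ = 0.124 fm

Total energy E = KE + m₀c² = 9080 + 938.3 = 10018.3 MeV.
(pc)² = E² − (m₀c²)² = (10018.3)² − (938.3)² = 9.949 × 10⁷ MeV², so pc = 9974 MeV.
λ = hc/(pc) = 1240 MeV·fm / 9974 MeV = 0.124 fm.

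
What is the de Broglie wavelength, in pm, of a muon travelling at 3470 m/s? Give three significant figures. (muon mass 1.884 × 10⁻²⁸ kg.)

p = mv = 1.884 × 10⁻²⁸ × 3470 = 6.537 × 10⁻²⁵ kg·m/s.
λ = h/p = 6.626 × 10⁻³⁴ / 6.537 × 10⁻²⁵ = 1.01 × 10⁻⁹ m = 1010 pm.

λ = 1010 pm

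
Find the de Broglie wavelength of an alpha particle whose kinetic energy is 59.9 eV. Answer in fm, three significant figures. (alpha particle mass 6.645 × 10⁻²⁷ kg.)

KE = 59.9 eV = 9.596 × 10⁻¹⁸ J.
p = √(2mKE) = √(2 × 6.645 × 10⁻²⁷ × 9.596 × 10⁻¹⁸) = 3.571 × 10⁻²² kg·m/s.
λ = h/p = 6.626 × 10⁻³⁴ / 3.571 × 10⁻²² = 1.86 × 10⁻¹² m = 1860 fm.

λ = 1860 fm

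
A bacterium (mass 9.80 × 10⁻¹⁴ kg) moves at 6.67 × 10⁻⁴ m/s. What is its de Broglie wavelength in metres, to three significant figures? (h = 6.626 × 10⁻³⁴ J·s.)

p = mv = 9.80 × 10⁻¹⁴ × 6.67 × 10⁻⁴ = 6.537 × 10⁻¹⁷ kg·m/s.
λ = h/p = 6.626 × 10⁻³⁴ / 6.537 × 10⁻¹⁷ = 1.01 × 10⁻¹⁷ m.

λ = 1.01 × 10⁻¹⁷ m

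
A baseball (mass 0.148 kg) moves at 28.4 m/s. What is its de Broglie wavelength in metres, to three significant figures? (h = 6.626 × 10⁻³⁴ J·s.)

λ = 1.58 × 10⁻³⁴ m

p = mv = 0.148 × 28.4 = 4.203 kg·m/s.
λ = h/p = 6.626 × 10⁻³⁴ / 4.203 = 1.58 × 10⁻³⁴ m.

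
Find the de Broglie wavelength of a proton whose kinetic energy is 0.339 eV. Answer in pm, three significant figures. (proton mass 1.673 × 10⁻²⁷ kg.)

λ = 49.2 pm

KE = 0.339 eV = 5.431 × 10⁻²⁰ J.
p = √(2mKE) = √(2 × 1.673 × 10⁻²⁷ × 5.431 × 10⁻²⁰) = 1.348 × 10⁻²³ kg·m/s.
λ = h/p = 6.626 × 10⁻³⁴ / 1.348 × 10⁻²³ = 4.92 × 10⁻¹¹ m = 49.2 pm.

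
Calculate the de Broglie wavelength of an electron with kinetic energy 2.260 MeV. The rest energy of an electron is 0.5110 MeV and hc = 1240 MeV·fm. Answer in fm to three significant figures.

Total energy E = KE + m₀c² = 2.260 + 0.5110 = 2.7710 MeV.
(pc)² = E² − (m₀c²)² = (2.7710)² − (0.5110)² = 7.417 MeV², so pc = 2.723 MeV.
λ = hc/(pc) = 1240 MeV·fm / 2.723 MeV = 455 fm.

λ = 455 fm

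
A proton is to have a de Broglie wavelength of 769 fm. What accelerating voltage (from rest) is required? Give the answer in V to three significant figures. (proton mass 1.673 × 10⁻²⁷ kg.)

V = 1390 V

p = h/λ = 6.626 × 10⁻³⁴ / 7.690 × 10⁻¹³ = 8.616 × 10⁻²² kg·m/s.
KE = p²/(2m) = 2.219 × 10⁻¹⁶ J.
V = KE/e = 2.219 × 10⁻¹⁶ / (1.602 × 10⁻¹⁹) = 1390 V.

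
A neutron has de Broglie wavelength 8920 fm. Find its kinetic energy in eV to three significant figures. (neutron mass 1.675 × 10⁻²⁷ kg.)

p = h/λ = 6.626 × 10⁻³⁴ / 8.920 × 10⁻¹² = 7.428 × 10⁻²³ kg·m/s.
KE = p²/(2m) = (7.428 × 10⁻²³)² / (2 × 1.675 × 10⁻²⁷) = 1.647 × 10⁻¹⁸ J = 10.3 eV.

KE = 10.3 eV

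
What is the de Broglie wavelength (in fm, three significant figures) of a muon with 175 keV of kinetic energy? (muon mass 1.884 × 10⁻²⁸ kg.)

λ = 204 fm

KE = 175 keV = 2.804 × 10⁻¹⁴ J.
p = √(2mKE) = √(2 × 1.884 × 10⁻²⁸ × 2.804 × 10⁻¹⁴) = 3.250 × 10⁻²¹ kg·m/s.
λ = h/p = 6.626 × 10⁻³⁴ / 3.250 × 10⁻²¹ = 2.04 × 10⁻¹³ m = 204 fm.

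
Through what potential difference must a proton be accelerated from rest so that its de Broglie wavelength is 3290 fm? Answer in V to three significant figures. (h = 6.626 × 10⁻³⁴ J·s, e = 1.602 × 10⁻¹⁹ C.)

V = 75.7 V

p = h/λ = 6.626 × 10⁻³⁴ / 3.290 × 10⁻¹² = 2.014 × 10⁻²² kg·m/s.
KE = p²/(2m) = 1.212 × 10⁻¹⁷ J.
V = KE/e = 1.212 × 10⁻¹⁷ / (1.602 × 10⁻¹⁹) = 75.7 V.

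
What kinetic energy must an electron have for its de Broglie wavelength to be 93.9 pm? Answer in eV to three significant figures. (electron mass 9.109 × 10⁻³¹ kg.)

KE = 171 eV

p = h/λ = 6.626 × 10⁻³⁴ / 9.390 × 10⁻¹¹ = 7.056 × 10⁻²⁴ kg·m/s.
KE = p²/(2m) = (7.056 × 10⁻²⁴)² / (2 × 9.109 × 10⁻³¹) = 2.733 × 10⁻¹⁷ J = 171 eV.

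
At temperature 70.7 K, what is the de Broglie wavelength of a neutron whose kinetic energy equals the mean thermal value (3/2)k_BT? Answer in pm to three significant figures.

KE = (3/2)k_BT = 1.5 × 1.381 × 10⁻²³ × 70.7 = 1.465 × 10⁻²¹ J.
p = √(2mKE) = √(2 × 1.675 × 10⁻²⁷ × 1.465 × 10⁻²¹) = 2.215 × 10⁻²⁴ kg·m/s.
λ = h/p = 2.99 × 10⁻¹⁰ m = 299 pm.

λ = 299 pm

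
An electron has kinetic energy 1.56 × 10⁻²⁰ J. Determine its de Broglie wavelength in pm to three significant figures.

p = √(2mKE) = √(2 × 9.109 × 10⁻³¹ × 1.560 × 10⁻²⁰) = 1.686 × 10⁻²⁵ kg·m/s.
λ = h/p = 6.626 × 10⁻³⁴ / 1.686 × 10⁻²⁵ = 3.93 × 10⁻⁹ m = 3930 pm.

λ = 3930 pm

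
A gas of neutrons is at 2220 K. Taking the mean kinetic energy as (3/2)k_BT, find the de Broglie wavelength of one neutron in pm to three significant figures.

λ = 53.4 pm

KE = (3/2)k_BT = 1.5 × 1.381 × 10⁻²³ × 2220 = 4.599 × 10⁻²⁰ J.
p = √(2mKE) = √(2 × 1.675 × 10⁻²⁷ × 4.599 × 10⁻²⁰) = 1.241 × 10⁻²³ kg·m/s.
λ = h/p = 5.34 × 10⁻¹¹ m = 53.4 pm.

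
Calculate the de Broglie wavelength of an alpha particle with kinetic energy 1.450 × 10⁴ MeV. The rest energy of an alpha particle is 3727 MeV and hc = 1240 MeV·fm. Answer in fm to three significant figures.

Total energy E = KE + m₀c² = 1.450 × 10⁴ + 3727 = 18227 MeV.
(pc)² = E² − (m₀c²)² = (18227)² − (3727)² = 3.183 × 10⁸ MeV², so pc = 1.784 × 10⁴ MeV.
λ = hc/(pc) = 1240 MeV·fm / 1.784 × 10⁴ MeV = 0.0695 fm.

λ = 0.0695 fm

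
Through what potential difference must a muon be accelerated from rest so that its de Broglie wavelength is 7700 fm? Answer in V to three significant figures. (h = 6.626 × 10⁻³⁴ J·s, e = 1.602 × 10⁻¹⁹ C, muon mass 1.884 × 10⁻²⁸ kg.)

p = h/λ = 6.626 × 10⁻³⁴ / 7.700 × 10⁻¹² = 8.605 × 10⁻²³ kg·m/s.
KE = p²/(2m) = 1.965 × 10⁻¹⁷ J.
V = KE/e = 1.965 × 10⁻¹⁷ / (1.602 × 10⁻¹⁹) = 123 V.

V = 123 V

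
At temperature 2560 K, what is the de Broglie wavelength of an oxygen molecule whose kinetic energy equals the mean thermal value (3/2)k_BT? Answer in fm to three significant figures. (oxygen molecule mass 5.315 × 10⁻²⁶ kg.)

λ = 8830 fm

KE = (3/2)k_BT = 1.5 × 1.381 × 10⁻²³ × 2560 = 5.303 × 10⁻²⁰ J.
p = √(2mKE) = √(2 × 5.315 × 10⁻²⁶ × 5.303 × 10⁻²⁰) = 7.508 × 10⁻²³ kg·m/s.
λ = h/p = 8.83 × 10⁻¹² m = 8830 fm.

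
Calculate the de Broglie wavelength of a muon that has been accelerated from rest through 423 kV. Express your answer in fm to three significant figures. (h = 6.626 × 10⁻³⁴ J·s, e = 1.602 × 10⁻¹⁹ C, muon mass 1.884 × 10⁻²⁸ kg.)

λ = 131 fm

KE = eV = 1.602 × 10⁻¹⁹ × 4.230 × 10⁵ = 6.776 × 10⁻¹⁴ J.
p = √(2mKE) = √(2 × 1.884 × 10⁻²⁸ × 6.776 × 10⁻¹⁴) = 5.053 × 10⁻²¹ kg·m/s.
λ = h/p = 6.626 × 10⁻³⁴ / 5.053 × 10⁻²¹ = 1.31 × 10⁻¹³ m = 131 fm.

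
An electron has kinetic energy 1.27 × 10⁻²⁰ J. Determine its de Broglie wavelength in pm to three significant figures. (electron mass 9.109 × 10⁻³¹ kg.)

λ = 4360 pm

p = √(2mKE) = √(2 × 9.109 × 10⁻³¹ × 1.270 × 10⁻²⁰) = 1.521 × 10⁻²⁵ kg·m/s.
λ = h/p = 6.626 × 10⁻³⁴ / 1.521 × 10⁻²⁵ = 4.36 × 10⁻⁹ m = 4360 pm.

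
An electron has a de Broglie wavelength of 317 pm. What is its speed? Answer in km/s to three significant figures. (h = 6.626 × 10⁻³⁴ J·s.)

v = 2290 km/s

p = h/λ = 6.626 × 10⁻³⁴ / 3.170 × 10⁻¹⁰ = 2.090 × 10⁻²⁴ kg·m/s.
v = p/m = 2.090 × 10⁻²⁴ / 9.109 × 10⁻³¹ = 2.29 × 10⁶ m/s = 2290 km/s.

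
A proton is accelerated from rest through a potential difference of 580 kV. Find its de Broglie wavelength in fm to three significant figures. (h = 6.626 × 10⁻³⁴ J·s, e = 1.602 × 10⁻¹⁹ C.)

KE = eV = 1.602 × 10⁻¹⁹ × 5.800 × 10⁵ = 9.292 × 10⁻¹⁴ J.
p = √(2mKE) = √(2 × 1.673 × 10⁻²⁷ × 9.292 × 10⁻¹⁴) = 1.763 × 10⁻²⁰ kg·m/s.
λ = h/p = 6.626 × 10⁻³⁴ / 1.763 × 10⁻²⁰ = 3.76 × 10⁻¹⁴ m = 37.6 fm.

λ = 37.6 fm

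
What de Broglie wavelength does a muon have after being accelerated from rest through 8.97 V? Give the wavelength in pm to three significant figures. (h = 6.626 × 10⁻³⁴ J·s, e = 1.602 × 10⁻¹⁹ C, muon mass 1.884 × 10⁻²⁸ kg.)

KE = eV = 1.602 × 10⁻¹⁹ × 8.970 = 1.437 × 10⁻¹⁸ J.
p = √(2mKE) = √(2 × 1.884 × 10⁻²⁸ × 1.437 × 10⁻¹⁸) = 2.327 × 10⁻²³ kg·m/s.
λ = h/p = 6.626 × 10⁻³⁴ / 2.327 × 10⁻²³ = 2.85 × 10⁻¹¹ m = 28.5 pm.

λ = 28.5 pm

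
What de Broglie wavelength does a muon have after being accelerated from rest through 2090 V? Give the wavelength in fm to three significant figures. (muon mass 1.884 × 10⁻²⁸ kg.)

KE = eV = 1.602 × 10⁻¹⁹ × 2090 = 3.348 × 10⁻¹⁶ J.
p = √(2mKE) = √(2 × 1.884 × 10⁻²⁸ × 3.348 × 10⁻¹⁶) = 3.552 × 10⁻²² kg·m/s.
λ = h/p = 6.626 × 10⁻³⁴ / 3.552 × 10⁻²² = 1.87 × 10⁻¹² m = 1870 fm.

λ = 1870 fm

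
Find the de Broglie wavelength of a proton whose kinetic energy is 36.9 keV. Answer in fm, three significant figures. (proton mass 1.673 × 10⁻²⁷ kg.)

KE = 36.9 keV = 5.911 × 10⁻¹⁵ J.
p = √(2mKE) = √(2 × 1.673 × 10⁻²⁷ × 5.911 × 10⁻¹⁵) = 4.447 × 10⁻²¹ kg·m/s.
λ = h/p = 6.626 × 10⁻³⁴ / 4.447 × 10⁻²¹ = 1.49 × 10⁻¹³ m = 149 fm.

λ = 149 fm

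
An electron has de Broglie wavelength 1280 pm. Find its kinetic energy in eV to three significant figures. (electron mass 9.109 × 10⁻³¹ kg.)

KE = 0.918 eV

p = h/λ = 6.626 × 10⁻³⁴ / 1.280 × 10⁻⁹ = 5.177 × 10⁻²⁵ kg·m/s.
KE = p²/(2m) = (5.177 × 10⁻²⁵)² / (2 × 9.109 × 10⁻³¹) = 1.471 × 10⁻¹⁹ J = 0.918 eV.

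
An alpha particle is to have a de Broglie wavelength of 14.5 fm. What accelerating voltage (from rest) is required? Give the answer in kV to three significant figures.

p = h/λ = 6.626 × 10⁻³⁴ / 1.450 × 10⁻¹⁴ = 4.570 × 10⁻²⁰ kg·m/s.
KE = p²/(2m) = 1.571 × 10⁻¹³ J.
V = KE/2e = 1.571 × 10⁻¹³ / (2 × 1.602 × 10⁻¹⁹) = 490 kV.

V = 490 kV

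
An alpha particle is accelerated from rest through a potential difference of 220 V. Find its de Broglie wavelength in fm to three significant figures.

λ = 685 fm

KE = 2eV = 2 × 1.602 × 10⁻¹⁹ × 220.0 = 7.049 × 10⁻¹⁷ J.
p = √(2mKE) = √(2 × 6.645 × 10⁻²⁷ × 7.049 × 10⁻¹⁷) = 9.679 × 10⁻²² kg·m/s.
λ = h/p = 6.626 × 10⁻³⁴ / 9.679 × 10⁻²² = 6.85 × 10⁻¹³ m = 685 fm.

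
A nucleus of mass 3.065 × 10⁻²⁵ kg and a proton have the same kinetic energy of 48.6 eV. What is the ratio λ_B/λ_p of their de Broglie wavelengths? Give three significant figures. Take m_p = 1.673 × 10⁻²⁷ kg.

At fixed KE, p = √(2mKE) so λ = h/p ∝ 1/√m.
λ_B/λ_p = √(m_p/m_B) = √(1.673 × 10⁻²⁷/3.065 × 10⁻²⁵) = √(5.458 × 10⁻³) = 0.0739.

λ_B/λ_p = 0.0739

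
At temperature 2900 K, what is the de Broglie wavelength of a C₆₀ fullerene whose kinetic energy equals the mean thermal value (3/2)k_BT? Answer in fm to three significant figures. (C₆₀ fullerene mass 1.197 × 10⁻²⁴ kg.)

λ = 1750 fm

KE = (3/2)k_BT = 1.5 × 1.381 × 10⁻²³ × 2900 = 6.007 × 10⁻²⁰ J.
p = √(2mKE) = √(2 × 1.197 × 10⁻²⁴ × 6.007 × 10⁻²⁰) = 3.792 × 10⁻²² kg·m/s.
λ = h/p = 1.75 × 10⁻¹² m = 1750 fm.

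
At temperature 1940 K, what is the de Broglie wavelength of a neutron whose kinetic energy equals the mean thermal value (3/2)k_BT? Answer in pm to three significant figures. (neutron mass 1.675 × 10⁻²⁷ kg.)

λ = 57.1 pm

KE = (3/2)k_BT = 1.5 × 1.381 × 10⁻²³ × 1940 = 4.019 × 10⁻²⁰ J.
p = √(2mKE) = √(2 × 1.675 × 10⁻²⁷ × 4.019 × 10⁻²⁰) = 1.160 × 10⁻²³ kg·m/s.
λ = h/p = 5.71 × 10⁻¹¹ m = 57.1 pm.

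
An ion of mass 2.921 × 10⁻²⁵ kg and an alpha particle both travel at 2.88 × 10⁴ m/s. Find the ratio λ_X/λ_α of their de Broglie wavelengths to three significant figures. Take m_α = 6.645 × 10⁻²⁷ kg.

λ_X/λ_α = 0.0227

At fixed v, p = mv so λ = h/(mv) ∝ 1/m.
λ_X/λ_α = m_α/m_X = 6.645 × 10⁻²⁷/2.921 × 10⁻²⁵ = 0.0227.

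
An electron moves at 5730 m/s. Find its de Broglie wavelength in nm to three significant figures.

λ = 127 nm

p = mv = 9.109 × 10⁻³¹ × 5730 = 5.219 × 10⁻²⁷ kg·m/s.
λ = h/p = 6.626 × 10⁻³⁴ / 5.219 × 10⁻²⁷ = 1.27 × 10⁻⁷ m = 127 nm.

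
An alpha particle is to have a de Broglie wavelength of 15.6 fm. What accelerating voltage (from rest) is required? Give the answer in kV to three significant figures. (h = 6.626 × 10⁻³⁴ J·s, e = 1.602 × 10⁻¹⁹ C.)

V = 424 kV

p = h/λ = 6.626 × 10⁻³⁴ / 1.560 × 10⁻¹⁴ = 4.247 × 10⁻²⁰ kg·m/s.
KE = p²/(2m) = 1.357 × 10⁻¹³ J.
V = KE/2e = 1.357 × 10⁻¹³ / (2 × 1.602 × 10⁻¹⁹) = 424 kV.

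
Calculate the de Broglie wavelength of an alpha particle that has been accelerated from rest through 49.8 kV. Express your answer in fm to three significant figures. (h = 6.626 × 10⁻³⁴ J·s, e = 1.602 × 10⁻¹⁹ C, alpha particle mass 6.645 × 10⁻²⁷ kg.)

KE = 2eV = 2 × 1.602 × 10⁻¹⁹ × 4.980 × 10⁴ = 1.596 × 10⁻¹⁴ J.
p = √(2mKE) = √(2 × 6.645 × 10⁻²⁷ × 1.596 × 10⁻¹⁴) = 1.456 × 10⁻²⁰ kg·m/s.
λ = h/p = 6.626 × 10⁻³⁴ / 1.456 × 10⁻²⁰ = 4.55 × 10⁻¹⁴ m = 45.5 fm.

λ = 45.5 fm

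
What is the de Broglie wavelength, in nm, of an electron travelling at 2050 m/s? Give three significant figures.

λ = 355 nm

p = mv = 9.109 × 10⁻³¹ × 2050 = 1.867 × 10⁻²⁷ kg·m/s.
λ = h/p = 6.626 × 10⁻³⁴ / 1.867 × 10⁻²⁷ = 3.55 × 10⁻⁷ m = 355 nm.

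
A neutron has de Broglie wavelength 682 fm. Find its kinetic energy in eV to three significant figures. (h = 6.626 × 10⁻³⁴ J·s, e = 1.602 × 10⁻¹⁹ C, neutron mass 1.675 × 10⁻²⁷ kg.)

p = h/λ = 6.626 × 10⁻³⁴ / 6.820 × 10⁻¹³ = 9.716 × 10⁻²² kg·m/s.
KE = p²/(2m) = (9.716 × 10⁻²²)² / (2 × 1.675 × 10⁻²⁷) = 2.818 × 10⁻¹⁶ J = 1760 eV.

KE = 1760 eV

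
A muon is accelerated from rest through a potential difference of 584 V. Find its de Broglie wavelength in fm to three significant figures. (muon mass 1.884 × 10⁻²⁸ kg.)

λ = 3530 fm

KE = eV = 1.602 × 10⁻¹⁹ × 584.0 = 9.356 × 10⁻¹⁷ J.
p = √(2mKE) = √(2 × 1.884 × 10⁻²⁸ × 9.356 × 10⁻¹⁷) = 1.878 × 10⁻²² kg·m/s.
λ = h/p = 6.626 × 10⁻³⁴ / 1.878 × 10⁻²² = 3.53 × 10⁻¹² m = 3530 fm.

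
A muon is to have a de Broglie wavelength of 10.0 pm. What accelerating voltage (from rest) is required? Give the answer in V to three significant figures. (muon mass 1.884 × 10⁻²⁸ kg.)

p = h/λ = 6.626 × 10⁻³⁴ / 1.000 × 10⁻¹¹ = 6.626 × 10⁻²³ kg·m/s.
KE = p²/(2m) = 1.165 × 10⁻¹⁷ J.
V = KE/e = 1.165 × 10⁻¹⁷ / (1.602 × 10⁻¹⁹) = 72.7 V.

V = 72.7 V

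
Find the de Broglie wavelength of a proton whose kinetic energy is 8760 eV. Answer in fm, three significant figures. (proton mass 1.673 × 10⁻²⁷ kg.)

λ = 306 fm

KE = 8760 eV = 1.403 × 10⁻¹⁵ J.
p = √(2mKE) = √(2 × 1.673 × 10⁻²⁷ × 1.403 × 10⁻¹⁵) = 2.167 × 10⁻²¹ kg·m/s.
λ = h/p = 6.626 × 10⁻³⁴ / 2.167 × 10⁻²¹ = 3.06 × 10⁻¹³ m = 306 fm.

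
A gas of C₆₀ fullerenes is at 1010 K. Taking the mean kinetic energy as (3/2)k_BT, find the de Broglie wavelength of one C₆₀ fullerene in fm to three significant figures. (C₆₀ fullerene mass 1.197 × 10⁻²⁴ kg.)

λ = 2960 fm

KE = (3/2)k_BT = 1.5 × 1.381 × 10⁻²³ × 1010 = 2.092 × 10⁻²⁰ J.
p = √(2mKE) = √(2 × 1.197 × 10⁻²⁴ × 2.092 × 10⁻²⁰) = 2.238 × 10⁻²² kg·m/s.
λ = h/p = 2.96 × 10⁻¹² m = 2960 fm.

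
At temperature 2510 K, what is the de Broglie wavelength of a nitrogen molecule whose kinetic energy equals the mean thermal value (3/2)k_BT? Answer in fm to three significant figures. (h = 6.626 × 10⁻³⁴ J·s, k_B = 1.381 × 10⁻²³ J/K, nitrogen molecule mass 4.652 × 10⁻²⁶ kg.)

λ = 9530 fm

KE = (3/2)k_BT = 1.5 × 1.381 × 10⁻²³ × 2510 = 5.199 × 10⁻²⁰ J.
p = √(2mKE) = √(2 × 4.652 × 10⁻²⁶ × 5.199 × 10⁻²⁰) = 6.955 × 10⁻²³ kg·m/s.
λ = h/p = 9.53 × 10⁻¹² m = 9530 fm.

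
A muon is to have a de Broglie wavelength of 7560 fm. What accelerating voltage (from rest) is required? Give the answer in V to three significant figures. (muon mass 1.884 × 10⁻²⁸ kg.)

V = 127 V

p = h/λ = 6.626 × 10⁻³⁴ / 7.560 × 10⁻¹² = 8.765 × 10⁻²³ kg·m/s.
KE = p²/(2m) = 2.039 × 10⁻¹⁷ J.
V = KE/e = 2.039 × 10⁻¹⁷ / (1.602 × 10⁻¹⁹) = 127 V.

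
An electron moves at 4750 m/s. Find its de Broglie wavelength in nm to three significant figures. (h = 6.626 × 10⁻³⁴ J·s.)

λ = 153 nm

p = mv = 9.109 × 10⁻³¹ × 4750 = 4.327 × 10⁻²⁷ kg·m/s.
λ = h/p = 6.626 × 10⁻³⁴ / 4.327 × 10⁻²⁷ = 1.53 × 10⁻⁷ m = 153 nm.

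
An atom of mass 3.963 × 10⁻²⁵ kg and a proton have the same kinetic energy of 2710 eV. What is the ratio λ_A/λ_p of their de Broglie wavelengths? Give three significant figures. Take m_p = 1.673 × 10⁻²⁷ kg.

At fixed KE, p = √(2mKE) so λ = h/p ∝ 1/√m.
λ_A/λ_p = √(m_p/m_A) = √(1.673 × 10⁻²⁷/3.963 × 10⁻²⁵) = √(4.222 × 10⁻³) = 0.0650.

λ_A/λ_p = 0.0650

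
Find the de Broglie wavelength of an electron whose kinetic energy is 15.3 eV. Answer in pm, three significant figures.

KE = 15.3 eV = 2.451 × 10⁻¹⁸ J.
p = √(2mKE) = √(2 × 9.109 × 10⁻³¹ × 2.451 × 10⁻¹⁸) = 2.113 × 10⁻²⁴ kg·m/s.
λ = h/p = 6.626 × 10⁻³⁴ / 2.113 × 10⁻²⁴ = 3.14 × 10⁻¹⁰ m = 314 pm.

λ = 314 pm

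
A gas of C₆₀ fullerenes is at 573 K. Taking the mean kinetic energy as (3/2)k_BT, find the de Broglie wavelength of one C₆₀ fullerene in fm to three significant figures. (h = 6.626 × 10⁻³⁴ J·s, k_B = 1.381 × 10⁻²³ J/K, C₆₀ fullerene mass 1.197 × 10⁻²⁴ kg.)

λ = 3930 fm

KE = (3/2)k_BT = 1.5 × 1.381 × 10⁻²³ × 573 = 1.187 × 10⁻²⁰ J.
p = √(2mKE) = √(2 × 1.197 × 10⁻²⁴ × 1.187 × 10⁻²⁰) = 1.686 × 10⁻²² kg·m/s.
λ = h/p = 3.93 × 10⁻¹² m = 3930 fm.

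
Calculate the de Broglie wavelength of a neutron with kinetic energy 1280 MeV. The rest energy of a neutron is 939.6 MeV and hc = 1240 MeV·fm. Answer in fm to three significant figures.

Total energy E = KE + m₀c² = 1280 + 939.6 = 2219.6 MeV.
(pc)² = E² − (m₀c²)² = (2219.6)² − (939.6)² = 4.044 × 10⁶ MeV², so pc = 2011 MeV.
λ = hc/(pc) = 1240 MeV·fm / 2011 MeV = 0.617 fm.

λ = 0.617 fm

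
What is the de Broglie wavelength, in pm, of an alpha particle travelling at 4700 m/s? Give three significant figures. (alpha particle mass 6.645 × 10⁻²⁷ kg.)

p = mv = 6.645 × 10⁻²⁷ × 4700 = 3.123 × 10⁻²³ kg·m/s.
λ = h/p = 6.626 × 10⁻³⁴ / 3.123 × 10⁻²³ = 2.12 × 10⁻¹¹ m = 21.2 pm.

λ = 21.2 pm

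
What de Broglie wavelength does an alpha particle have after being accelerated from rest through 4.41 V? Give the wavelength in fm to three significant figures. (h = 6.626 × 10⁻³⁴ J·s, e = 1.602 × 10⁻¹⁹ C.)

KE = 2eV = 2 × 1.602 × 10⁻¹⁹ × 4.410 = 1.413 × 10⁻¹⁸ J.
p = √(2mKE) = √(2 × 6.645 × 10⁻²⁷ × 1.413 × 10⁻¹⁸) = 1.370 × 10⁻²² kg·m/s.
λ = h/p = 6.626 × 10⁻³⁴ / 1.370 × 10⁻²² = 4.84 × 10⁻¹² m = 4840 fm.

λ = 4840 fm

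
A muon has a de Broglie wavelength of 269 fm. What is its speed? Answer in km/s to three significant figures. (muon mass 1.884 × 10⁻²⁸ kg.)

p = h/λ = 6.626 × 10⁻³⁴ / 2.690 × 10⁻¹³ = 2.463 × 10⁻²¹ kg·m/s.
v = p/m = 2.463 × 10⁻²¹ / 1.884 × 10⁻²⁸ = 1.31 × 10⁷ m/s = 1.31 × 10⁴ km/s.

v = 1.31 × 10⁴ km/s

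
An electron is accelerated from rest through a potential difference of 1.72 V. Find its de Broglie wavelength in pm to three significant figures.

KE = eV = 1.602 × 10⁻¹⁹ × 1.720 = 2.755 × 10⁻¹⁹ J.
p = √(2mKE) = √(2 × 9.109 × 10⁻³¹ × 2.755 × 10⁻¹⁹) = 7.085 × 10⁻²⁵ kg·m/s.
λ = h/p = 6.626 × 10⁻³⁴ / 7.085 × 10⁻²⁵ = 9.35 × 10⁻¹⁰ m = 935 pm.

λ = 935 pm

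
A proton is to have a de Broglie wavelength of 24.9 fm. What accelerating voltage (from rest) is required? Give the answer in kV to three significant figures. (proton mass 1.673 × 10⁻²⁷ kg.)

V = 1320 kV

p = h/λ = 6.626 × 10⁻³⁴ / 2.490 × 10⁻¹⁴ = 2.661 × 10⁻²⁰ kg·m/s.
KE = p²/(2m) = 2.116 × 10⁻¹³ J.
V = KE/e = 2.116 × 10⁻¹³ / (1.602 × 10⁻¹⁹) = 1320 kV.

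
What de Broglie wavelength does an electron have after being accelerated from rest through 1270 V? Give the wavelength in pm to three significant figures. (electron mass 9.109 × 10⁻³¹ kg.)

KE = eV = 1.602 × 10⁻¹⁹ × 1270 = 2.035 × 10⁻¹⁶ J.
p = √(2mKE) = √(2 × 9.109 × 10⁻³¹ × 2.035 × 10⁻¹⁶) = 1.925 × 10⁻²³ kg·m/s.
λ = h/p = 6.626 × 10⁻³⁴ / 1.925 × 10⁻²³ = 3.44 × 10⁻¹¹ m = 34.4 pm.

λ = 34.4 pm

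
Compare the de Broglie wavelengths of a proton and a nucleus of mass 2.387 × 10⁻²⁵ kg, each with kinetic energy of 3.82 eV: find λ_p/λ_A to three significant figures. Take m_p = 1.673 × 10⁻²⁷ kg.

λ_p/λ_A = 11.9

At fixed KE, p = √(2mKE) so λ = h/p ∝ 1/√m.
λ_p/λ_A = √(m_A/m_p) = √(2.387 × 10⁻²⁵/1.673 × 10⁻²⁷) = √(142.7) = 11.9.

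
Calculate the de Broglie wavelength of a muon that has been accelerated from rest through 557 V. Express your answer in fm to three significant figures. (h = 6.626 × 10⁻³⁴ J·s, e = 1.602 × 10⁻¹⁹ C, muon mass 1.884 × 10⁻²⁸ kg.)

KE = eV = 1.602 × 10⁻¹⁹ × 557.0 = 8.923 × 10⁻¹⁷ J.
p = √(2mKE) = √(2 × 1.884 × 10⁻²⁸ × 8.923 × 10⁻¹⁷) = 1.834 × 10⁻²² kg·m/s.
λ = h/p = 6.626 × 10⁻³⁴ / 1.834 × 10⁻²² = 3.61 × 10⁻¹² m = 3610 fm.

λ = 3610 fm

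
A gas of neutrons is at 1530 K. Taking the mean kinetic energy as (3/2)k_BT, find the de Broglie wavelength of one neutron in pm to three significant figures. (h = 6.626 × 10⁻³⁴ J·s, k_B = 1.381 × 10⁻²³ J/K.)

KE = (3/2)k_BT = 1.5 × 1.381 × 10⁻²³ × 1530 = 3.169 × 10⁻²⁰ J.
p = √(2mKE) = √(2 × 1.675 × 10⁻²⁷ × 3.169 × 10⁻²⁰) = 1.030 × 10⁻²³ kg·m/s.
λ = h/p = 6.43 × 10⁻¹¹ m = 64.3 pm.

λ = 64.3 pm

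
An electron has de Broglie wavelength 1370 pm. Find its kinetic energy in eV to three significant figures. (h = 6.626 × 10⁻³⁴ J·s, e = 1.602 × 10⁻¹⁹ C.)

p = h/λ = 6.626 × 10⁻³⁴ / 1.370 × 10⁻⁹ = 4.836 × 10⁻²⁵ kg·m/s.
KE = p²/(2m) = (4.836 × 10⁻²⁵)² / (2 × 9.109 × 10⁻³¹) = 1.284 × 10⁻¹⁹ J = 0.801 eV.

KE = 0.801 eV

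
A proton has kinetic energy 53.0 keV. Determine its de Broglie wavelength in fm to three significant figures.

KE = 53.0 keV = 8.491 × 10⁻¹⁵ J.
p = √(2mKE) = √(2 × 1.673 × 10⁻²⁷ × 8.491 × 10⁻¹⁵) = 5.330 × 10⁻²¹ kg·m/s.
λ = h/p = 6.626 × 10⁻³⁴ / 5.330 × 10⁻²¹ = 1.24 × 10⁻¹³ m = 124 fm.

λ = 124 fm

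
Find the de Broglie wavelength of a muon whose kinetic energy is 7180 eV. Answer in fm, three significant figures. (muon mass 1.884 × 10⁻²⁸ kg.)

KE = 7180 eV = 1.150 × 10⁻¹⁵ J.
p = √(2mKE) = √(2 × 1.884 × 10⁻²⁸ × 1.150 × 10⁻¹⁵) = 6.583 × 10⁻²² kg·m/s.
λ = h/p = 6.626 × 10⁻³⁴ / 6.583 × 10⁻²² = 1.01 × 10⁻¹² m = 1010 fm.

λ = 1010 fm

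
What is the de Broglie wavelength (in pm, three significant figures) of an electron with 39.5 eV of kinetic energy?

λ = 195 pm

KE = 39.5 eV = 6.328 × 10⁻¹⁸ J.
p = √(2mKE) = √(2 × 9.109 × 10⁻³¹ × 6.328 × 10⁻¹⁸) = 3.395 × 10⁻²⁴ kg·m/s.
λ = h/p = 6.626 × 10⁻³⁴ / 3.395 × 10⁻²⁴ = 1.95 × 10⁻¹⁰ m = 195 pm.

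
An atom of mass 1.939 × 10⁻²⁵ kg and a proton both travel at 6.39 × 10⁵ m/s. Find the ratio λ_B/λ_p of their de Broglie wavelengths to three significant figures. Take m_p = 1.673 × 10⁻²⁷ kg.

At fixed v, p = mv so λ = h/(mv) ∝ 1/m.
λ_B/λ_p = m_p/m_B = 1.673 × 10⁻²⁷/1.939 × 10⁻²⁵ = 8.63 × 10⁻³.

λ_B/λ_p = 8.63 × 10⁻³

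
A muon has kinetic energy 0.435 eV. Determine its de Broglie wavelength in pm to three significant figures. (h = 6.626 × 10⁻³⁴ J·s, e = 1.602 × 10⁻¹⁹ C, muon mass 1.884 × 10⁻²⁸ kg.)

λ = 129 pm

KE = 0.435 eV = 6.969 × 10⁻²⁰ J.
p = √(2mKE) = √(2 × 1.884 × 10⁻²⁸ × 6.969 × 10⁻²⁰) = 5.124 × 10⁻²⁴ kg·m/s.
λ = h/p = 6.626 × 10⁻³⁴ / 5.124 × 10⁻²⁴ = 1.29 × 10⁻¹⁰ m = 129 pm.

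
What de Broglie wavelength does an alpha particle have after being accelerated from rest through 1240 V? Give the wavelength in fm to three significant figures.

λ = 288 fm

KE = 2eV = 2 × 1.602 × 10⁻¹⁹ × 1240 = 3.973 × 10⁻¹⁶ J.
p = √(2mKE) = √(2 × 6.645 × 10⁻²⁷ × 3.973 × 10⁻¹⁶) = 2.298 × 10⁻²¹ kg·m/s.
λ = h/p = 6.626 × 10⁻³⁴ / 2.298 × 10⁻²¹ = 2.88 × 10⁻¹³ m = 288 fm.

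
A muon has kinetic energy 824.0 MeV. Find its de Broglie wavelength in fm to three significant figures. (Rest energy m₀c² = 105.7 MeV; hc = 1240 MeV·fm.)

λ = 1.34 fm

Total energy E = KE + m₀c² = 824.0 + 105.7 = 929.7 MeV.
(pc)² = E² − (m₀c²)² = (929.7)² − (105.7)² = 8.532 × 10⁵ MeV², so pc = 923.7 MeV.
λ = hc/(pc) = 1240 MeV·fm / 923.7 MeV = 1.34 fm.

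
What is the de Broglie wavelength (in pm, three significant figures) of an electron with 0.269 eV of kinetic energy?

KE = 0.269 eV = 4.309 × 10⁻²⁰ J.
p = √(2mKE) = √(2 × 9.109 × 10⁻³¹ × 4.309 × 10⁻²⁰) = 2.802 × 10⁻²⁵ kg·m/s.
λ = h/p = 6.626 × 10⁻³⁴ / 2.802 × 10⁻²⁵ = 2.36 × 10⁻⁹ m = 2360 pm.

λ = 2360 pm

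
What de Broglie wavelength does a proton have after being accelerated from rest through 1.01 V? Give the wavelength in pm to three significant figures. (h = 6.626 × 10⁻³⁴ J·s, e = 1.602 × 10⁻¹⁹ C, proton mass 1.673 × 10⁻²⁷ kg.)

KE = eV = 1.602 × 10⁻¹⁹ × 1.010 = 1.618 × 10⁻¹⁹ J.
p = √(2mKE) = √(2 × 1.673 × 10⁻²⁷ × 1.618 × 10⁻¹⁹) = 2.327 × 10⁻²³ kg·m/s.
λ = h/p = 6.626 × 10⁻³⁴ / 2.327 × 10⁻²³ = 2.85 × 10⁻¹¹ m = 28.5 pm.

λ = 28.5 pm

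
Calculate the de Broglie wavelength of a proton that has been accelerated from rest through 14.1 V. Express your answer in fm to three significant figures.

λ = 7620 fm

KE = eV = 1.602 × 10⁻¹⁹ × 14.10 = 2.259 × 10⁻¹⁸ J.
p = √(2mKE) = √(2 × 1.673 × 10⁻²⁷ × 2.259 × 10⁻¹⁸) = 8.694 × 10⁻²³ kg·m/s.
λ = h/p = 6.626 × 10⁻³⁴ / 8.694 × 10⁻²³ = 7.62 × 10⁻¹² m = 7620 fm.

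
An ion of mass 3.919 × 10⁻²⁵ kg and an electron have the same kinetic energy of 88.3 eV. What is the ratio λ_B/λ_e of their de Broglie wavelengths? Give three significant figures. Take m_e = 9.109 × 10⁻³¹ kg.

λ_B/λ_e = 1.52 × 10⁻³

At fixed KE, p = √(2mKE) so λ = h/p ∝ 1/√m.
λ_B/λ_e = √(m_e/m_B) = √(9.109 × 10⁻³¹/3.919 × 10⁻²⁵) = √(2.324 × 10⁻⁶) = 1.52 × 10⁻³.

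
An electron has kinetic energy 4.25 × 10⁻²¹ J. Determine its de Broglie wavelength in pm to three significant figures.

p = √(2mKE) = √(2 × 9.109 × 10⁻³¹ × 4.250 × 10⁻²¹) = 8.799 × 10⁻²⁶ kg·m/s.
λ = h/p = 6.626 × 10⁻³⁴ / 8.799 × 10⁻²⁶ = 7.53 × 10⁻⁹ m = 7530 pm.

λ = 7530 pm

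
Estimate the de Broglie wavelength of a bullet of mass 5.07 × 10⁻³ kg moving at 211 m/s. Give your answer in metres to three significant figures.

λ = 6.19 × 10⁻³⁴ m

p = mv = 5.07 × 10⁻³ × 211 = 1.070 kg·m/s.
λ = h/p = 6.626 × 10⁻³⁴ / 1.070 = 6.19 × 10⁻³⁴ m.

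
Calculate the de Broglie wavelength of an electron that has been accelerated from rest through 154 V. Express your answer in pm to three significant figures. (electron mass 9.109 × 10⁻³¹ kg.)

KE = eV = 1.602 × 10⁻¹⁹ × 154.0 = 2.467 × 10⁻¹⁷ J.
p = √(2mKE) = √(2 × 9.109 × 10⁻³¹ × 2.467 × 10⁻¹⁷) = 6.704 × 10⁻²⁴ kg·m/s.
λ = h/p = 6.626 × 10⁻³⁴ / 6.704 × 10⁻²⁴ = 9.88 × 10⁻¹¹ m = 98.8 pm.

λ = 98.8 pm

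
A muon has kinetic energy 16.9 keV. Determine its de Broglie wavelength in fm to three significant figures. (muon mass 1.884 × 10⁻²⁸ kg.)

KE = 16.9 keV = 2.707 × 10⁻¹⁵ J.
p = √(2mKE) = √(2 × 1.884 × 10⁻²⁸ × 2.707 × 10⁻¹⁵) = 1.010 × 10⁻²¹ kg·m/s.
λ = h/p = 6.626 × 10⁻³⁴ / 1.010 × 10⁻²¹ = 6.56 × 10⁻¹³ m = 656 fm.

λ = 656 fm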